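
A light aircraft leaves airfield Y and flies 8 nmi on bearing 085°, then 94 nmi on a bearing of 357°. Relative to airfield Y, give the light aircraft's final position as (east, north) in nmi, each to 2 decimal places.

(3.05, 94.57)

Leg 1 (085°, 8 nmi): east 8 sin 85° = 7.97, north 8 cos 85° = 0.70
Leg 2 (357°, 94 nmi): east 94 sin 357° = -4.92, north 94 cos 357° = 93.87
Summing: 3.05 nmi east, 94.57 nmi north → (3.05, 94.57).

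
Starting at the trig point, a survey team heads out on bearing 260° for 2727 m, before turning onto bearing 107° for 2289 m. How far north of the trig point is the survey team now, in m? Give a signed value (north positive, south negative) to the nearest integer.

Leg 1 (260°, 2727 m): east 2727 sin 260° = -2685.57, north 2727 cos 260° = -473.54
Leg 2 (107°, 2289 m): east 2289 sin 107° = 2188.98, north 2289 cos 107° = -669.24
Net north component: -1142.78 m.

-1143 m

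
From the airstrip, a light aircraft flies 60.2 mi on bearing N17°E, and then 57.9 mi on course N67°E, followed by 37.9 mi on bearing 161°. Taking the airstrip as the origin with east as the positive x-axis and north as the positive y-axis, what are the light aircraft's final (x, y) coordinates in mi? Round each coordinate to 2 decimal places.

Leg 1 (N17°E, 60.2 mi): east 60.2 sin 17° = 17.60, north 60.2 cos 17° = 57.57
Leg 2 (N67°E, 57.9 mi): east 57.9 sin 67° = 53.30, north 57.9 cos 67° = 22.62
Leg 3 (161°, 37.9 mi): east 37.9 sin 161° = 12.34, north 37.9 cos 161° = -35.84
Summing: 83.24 mi east, 44.36 mi north → (83.24, 44.36).

(83.24, 44.36)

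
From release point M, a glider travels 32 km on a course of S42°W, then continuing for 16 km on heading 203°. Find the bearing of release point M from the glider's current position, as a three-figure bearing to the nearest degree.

Leg 1 (S42°W, 32 km): east 32 sin 222° = -21.41, north 32 cos 222° = -23.78
Leg 2 (203°, 16 km): east 16 sin 203° = -6.25, north 16 cos 203° = -14.73
Net displacement: -27.66 east, -38.51 north. Direction back to start is (27.66, 38.51): bearing = atan2(27.66, 38.51) mod 360° = 35.69° ≈ 036°.

036°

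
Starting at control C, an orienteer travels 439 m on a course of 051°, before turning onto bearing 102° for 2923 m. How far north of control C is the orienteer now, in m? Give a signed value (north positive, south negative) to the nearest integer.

Leg 1 (051°, 439 m): east 439 sin 51° = 341.17, north 439 cos 51° = 276.27
Leg 2 (102°, 2923 m): east 2923 sin 102° = 2859.13, north 2923 cos 102° = -607.73
Net north component: -331.45 m.

-331 m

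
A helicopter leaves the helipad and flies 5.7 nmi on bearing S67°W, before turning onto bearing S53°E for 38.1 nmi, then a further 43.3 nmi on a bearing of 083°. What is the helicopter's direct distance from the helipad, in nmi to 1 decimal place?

71.0 nmi

Leg 1 (S67°W, 5.7 nmi): east 5.7 sin 247° = -5.25, north 5.7 cos 247° = -2.23
Leg 2 (S53°E, 38.1 nmi): east 38.1 sin 127° = 30.43, north 38.1 cos 127° = -22.93
Leg 3 (083°, 43.3 nmi): east 43.3 sin 83° = 42.98, north 43.3 cos 83° = 5.28
Net: 68.16 east, -19.88 north. Distance = √((68.16)² + (-19.88)²) = 70.998 nmi.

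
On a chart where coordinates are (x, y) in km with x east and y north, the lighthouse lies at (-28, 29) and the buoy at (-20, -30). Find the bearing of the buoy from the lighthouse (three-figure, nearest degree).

Δeast = -20 − -28 = 8.00; Δnorth = -30 − 29 = -59.00.
Bearing = atan2(Δeast, Δnorth) mod 360° = 172.28° ≈ 172°.

172°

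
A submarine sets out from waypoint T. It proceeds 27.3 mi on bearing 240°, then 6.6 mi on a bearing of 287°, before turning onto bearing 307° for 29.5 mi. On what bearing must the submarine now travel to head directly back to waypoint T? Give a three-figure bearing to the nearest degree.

Leg 1 (240°, 27.3 mi): east 27.3 sin 240° = -23.64, north 27.3 cos 240° = -13.65
Leg 2 (287°, 6.6 mi): east 6.6 sin 287° = -6.31, north 6.6 cos 287° = 1.93
Leg 3 (307°, 29.5 mi): east 29.5 sin 307° = -23.56, north 29.5 cos 307° = 17.75
Net displacement: -53.51 east, 6.03 north. Direction back to start is (53.51, -6.03): bearing = atan2(53.51, -6.03) mod 360° = 96.43° ≈ 096°.

096°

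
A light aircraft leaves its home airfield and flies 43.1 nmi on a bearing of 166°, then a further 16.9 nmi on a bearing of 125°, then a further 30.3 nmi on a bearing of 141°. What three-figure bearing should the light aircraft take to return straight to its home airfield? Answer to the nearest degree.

Leg 1 (166°, 43.1 nmi): east 43.1 sin 166° = 10.43, north 43.1 cos 166° = -41.82
Leg 2 (125°, 16.9 nmi): east 16.9 sin 125° = 13.84, north 16.9 cos 125° = -9.69
Leg 3 (141°, 30.3 nmi): east 30.3 sin 141° = 19.07, north 30.3 cos 141° = -23.55
Net displacement: 43.34 east, -75.06 north. Direction back to start is (-43.34, 75.06): bearing = atan2(-43.34, 75.06) mod 360° = 330.00° ≈ 330°.

330°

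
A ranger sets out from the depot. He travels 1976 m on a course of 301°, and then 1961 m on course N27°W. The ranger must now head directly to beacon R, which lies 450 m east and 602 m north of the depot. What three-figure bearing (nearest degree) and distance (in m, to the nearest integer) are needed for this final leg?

125°, 3726 m

Leg 1 (301°, 1976 m): east 1976 sin 301° = -1693.76, north 1976 cos 301° = 1017.72
Leg 2 (N27°W, 1961 m): east 1961 sin 333° = -890.28, north 1961 cos 333° = 1747.26
Current position: (-2584.04, 2764.98). Target: (450, 602). Remaining: Δeast = 3034.04, Δnorth = -2162.98.
Bearing = atan2(3034.04, -2162.98) mod 360° = 125.49°; distance = √((3034.04)² + (-2162.98)²) = 3726.106 m.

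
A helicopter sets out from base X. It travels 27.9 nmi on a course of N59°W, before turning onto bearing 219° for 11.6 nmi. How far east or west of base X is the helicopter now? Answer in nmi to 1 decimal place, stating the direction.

31.2 nmi west

Leg 1 (N59°W, 27.9 nmi): east 27.9 sin 301° = -23.91, north 27.9 cos 301° = 14.37
Leg 2 (219°, 11.6 nmi): east 11.6 sin 219° = -7.30, north 11.6 cos 219° = -9.01
Net east component: -31.22 nmi.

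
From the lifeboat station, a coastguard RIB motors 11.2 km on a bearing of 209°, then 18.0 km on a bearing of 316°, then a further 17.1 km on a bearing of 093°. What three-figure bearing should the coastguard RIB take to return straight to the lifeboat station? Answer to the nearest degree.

Leg 1 (209°, 11.2 km): east 11.2 sin 209° = -5.43, north 11.2 cos 209° = -9.80
Leg 2 (316°, 18.0 km): east 18.0 sin 316° = -12.50, north 18.0 cos 316° = 12.95
Leg 3 (093°, 17.1 km): east 17.1 sin 93° = 17.08, north 17.1 cos 93° = -0.89
Net displacement: -0.86 east, 2.26 north. Direction back to start is (0.86, -2.26): bearing = atan2(0.86, -2.26) mod 360° = 159.21° ≈ 159°.

159°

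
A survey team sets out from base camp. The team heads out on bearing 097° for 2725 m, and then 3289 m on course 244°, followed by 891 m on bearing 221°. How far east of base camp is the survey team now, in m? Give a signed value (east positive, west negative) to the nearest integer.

Leg 1 (097°, 2725 m): east 2725 sin 97° = 2704.69, north 2725 cos 97° = -332.09
Leg 2 (244°, 3289 m): east 3289 sin 244° = -2956.13, north 3289 cos 244° = -1441.80
Leg 3 (221°, 891 m): east 891 sin 221° = -584.55, north 891 cos 221° = -672.45
Net east component: -835.99 m.

-836 m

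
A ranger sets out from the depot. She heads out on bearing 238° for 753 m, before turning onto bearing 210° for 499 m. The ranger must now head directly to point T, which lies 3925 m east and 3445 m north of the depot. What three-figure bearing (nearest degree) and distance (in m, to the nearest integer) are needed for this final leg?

048°, 6438 m

Leg 1 (238°, 753 m): east 753 sin 238° = -638.58, north 753 cos 238° = -399.03
Leg 2 (210°, 499 m): east 499 sin 210° = -249.50, north 499 cos 210° = -432.15
Current position: (-888.08, -831.18). Target: (3925, 3445). Remaining: Δeast = 4813.08, Δnorth = 4276.18.
Bearing = atan2(4813.08, 4276.18) mod 360° = 48.38°; distance = √((4813.08)² + (4276.18)²) = 6438.278 m.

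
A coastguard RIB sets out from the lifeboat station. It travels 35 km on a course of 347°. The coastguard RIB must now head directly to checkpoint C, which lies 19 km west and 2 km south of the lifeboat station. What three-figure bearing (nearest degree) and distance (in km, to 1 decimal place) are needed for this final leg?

Leg 1 (347°, 35 km): east 35 sin 347° = -7.87, north 35 cos 347° = 34.10
Current position: (-7.87, 34.10). Target: (-19, -2). Remaining: Δeast = -11.13, Δnorth = -36.10.
Bearing = atan2(-11.13, -36.10) mod 360° = 197.13°; distance = √((-11.13)² + (-36.10)²) = 37.779 km.

197°, 37.8 km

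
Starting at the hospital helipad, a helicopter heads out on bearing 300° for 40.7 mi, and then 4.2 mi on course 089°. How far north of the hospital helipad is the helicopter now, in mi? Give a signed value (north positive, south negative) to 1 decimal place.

20.4 mi

Leg 1 (300°, 40.7 mi): east 40.7 sin 300° = -35.25, north 40.7 cos 300° = 20.35
Leg 2 (089°, 4.2 mi): east 4.2 sin 89° = 4.20, north 4.2 cos 89° = 0.07
Net north component: 20.42 mi.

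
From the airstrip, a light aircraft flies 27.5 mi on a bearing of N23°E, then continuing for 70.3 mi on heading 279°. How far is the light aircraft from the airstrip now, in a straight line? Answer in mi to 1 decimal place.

69.0 mi

Leg 1 (N23°E, 27.5 mi): east 27.5 sin 23° = 10.75, north 27.5 cos 23° = 25.31
Leg 2 (279°, 70.3 mi): east 70.3 sin 279° = -69.43, north 70.3 cos 279° = 11.00
Net: -58.69 east, 36.31 north. Distance = √((-58.69)² + (36.31)²) = 69.014 mi.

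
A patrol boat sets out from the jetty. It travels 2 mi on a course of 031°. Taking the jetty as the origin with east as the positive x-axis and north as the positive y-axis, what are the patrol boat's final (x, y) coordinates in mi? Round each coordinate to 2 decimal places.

Leg 1 (031°, 2 mi): east 2 sin 31° = 1.03, north 2 cos 31° = 1.71
Summing: 1.03 mi east, 1.71 mi north → (1.03, 1.71).

(1.03, 1.71)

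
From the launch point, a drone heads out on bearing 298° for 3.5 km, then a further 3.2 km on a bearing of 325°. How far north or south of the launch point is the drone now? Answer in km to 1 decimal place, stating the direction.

Leg 1 (298°, 3.5 km): east 3.5 sin 298° = -3.09, north 3.5 cos 298° = 1.64
Leg 2 (325°, 3.2 km): east 3.2 sin 325° = -1.84, north 3.2 cos 325° = 2.62
Net north component: 4.26 km.

4.3 km north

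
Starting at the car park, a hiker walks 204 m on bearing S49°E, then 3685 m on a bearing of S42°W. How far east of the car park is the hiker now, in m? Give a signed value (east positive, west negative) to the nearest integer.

Leg 1 (S49°E, 204 m): east 204 sin 131° = 153.96, north 204 cos 131° = -133.84
Leg 2 (S42°W, 3685 m): east 3685 sin 222° = -2465.75, north 3685 cos 222° = -2738.49
Net east component: -2311.79 m.

-2312 m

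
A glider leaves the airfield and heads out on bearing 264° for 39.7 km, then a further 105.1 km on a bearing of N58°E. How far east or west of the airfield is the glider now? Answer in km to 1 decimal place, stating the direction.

49.6 km east

Leg 1 (264°, 39.7 km): east 39.7 sin 264° = -39.48, north 39.7 cos 264° = -4.15
Leg 2 (N58°E, 105.1 km): east 105.1 sin 58° = 89.13, north 105.1 cos 58° = 55.69
Net east component: 49.65 km.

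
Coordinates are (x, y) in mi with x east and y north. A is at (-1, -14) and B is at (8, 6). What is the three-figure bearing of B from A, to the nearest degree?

024°

Δeast = 8 − -1 = 9.00; Δnorth = 6 − -14 = 20.00.
Bearing = atan2(Δeast, Δnorth) mod 360° = 24.23° ≈ 024°.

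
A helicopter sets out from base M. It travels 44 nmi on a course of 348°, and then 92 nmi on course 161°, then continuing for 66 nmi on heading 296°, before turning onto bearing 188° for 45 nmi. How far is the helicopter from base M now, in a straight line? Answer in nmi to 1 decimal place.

Leg 1 (348°, 44 nmi): east 44 sin 348° = -9.15, north 44 cos 348° = 43.04
Leg 2 (161°, 92 nmi): east 92 sin 161° = 29.95, north 92 cos 161° = -86.99
Leg 3 (296°, 66 nmi): east 66 sin 296° = -59.32, north 66 cos 296° = 28.93
Leg 4 (188°, 45 nmi): east 45 sin 188° = -6.26, north 45 cos 188° = -44.56
Net: -44.78 east, -59.58 north. Distance = √((-44.78)² + (-59.58)²) = 74.530 nmi.

74.5 nmi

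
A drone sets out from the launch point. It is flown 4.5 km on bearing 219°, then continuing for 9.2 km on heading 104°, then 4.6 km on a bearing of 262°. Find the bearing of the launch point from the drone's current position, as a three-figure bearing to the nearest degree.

Leg 1 (219°, 4.5 km): east 4.5 sin 219° = -2.83, north 4.5 cos 219° = -3.50
Leg 2 (104°, 9.2 km): east 9.2 sin 104° = 8.93, north 9.2 cos 104° = -2.23
Leg 3 (262°, 4.6 km): east 4.6 sin 262° = -4.56, north 4.6 cos 262° = -0.64
Net displacement: 1.54 east, -6.36 north. Direction back to start is (-1.54, 6.36): bearing = atan2(-1.54, 6.36) mod 360° = 346.40° ≈ 346°.

346°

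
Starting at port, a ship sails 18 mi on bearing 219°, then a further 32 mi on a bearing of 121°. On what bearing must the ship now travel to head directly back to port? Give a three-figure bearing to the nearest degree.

Leg 1 (219°, 18 mi): east 18 sin 219° = -11.33, north 18 cos 219° = -13.99
Leg 2 (121°, 32 mi): east 32 sin 121° = 27.43, north 32 cos 121° = -16.48
Net displacement: 16.10 east, -30.47 north. Direction back to start is (-16.10, 30.47): bearing = atan2(-16.10, 30.47) mod 360° = 332.15° ≈ 332°.

332°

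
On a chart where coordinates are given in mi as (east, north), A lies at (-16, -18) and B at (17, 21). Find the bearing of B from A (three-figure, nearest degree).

Δeast = 17 − -16 = 33.00; Δnorth = 21 − -18 = 39.00.
Bearing = atan2(Δeast, Δnorth) mod 360° = 40.24° ≈ 040°.

040°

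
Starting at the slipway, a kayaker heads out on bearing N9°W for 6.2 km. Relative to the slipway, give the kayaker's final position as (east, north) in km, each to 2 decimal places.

Leg 1 (N9°W, 6.2 km): east 6.2 sin 351° = -0.97, north 6.2 cos 351° = 6.12
Summing: -0.97 km east, 6.12 km north → (-0.97, 6.12).

(-0.97, 6.12)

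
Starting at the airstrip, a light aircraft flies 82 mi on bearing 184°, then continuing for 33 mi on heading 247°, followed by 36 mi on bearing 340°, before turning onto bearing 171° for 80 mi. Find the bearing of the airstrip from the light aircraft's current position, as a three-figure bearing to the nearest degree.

Leg 1 (184°, 82 mi): east 82 sin 184° = -5.72, north 82 cos 184° = -81.80
Leg 2 (247°, 33 mi): east 33 sin 247° = -30.38, north 33 cos 247° = -12.89
Leg 3 (340°, 36 mi): east 36 sin 340° = -12.31, north 36 cos 340° = 33.83
Leg 4 (171°, 80 mi): east 80 sin 171° = 12.51, north 80 cos 171° = -79.02
Net displacement: -35.89 east, -139.88 north. Direction back to start is (35.89, 139.88): bearing = atan2(35.89, 139.88) mod 360° = 14.39° ≈ 014°.

014°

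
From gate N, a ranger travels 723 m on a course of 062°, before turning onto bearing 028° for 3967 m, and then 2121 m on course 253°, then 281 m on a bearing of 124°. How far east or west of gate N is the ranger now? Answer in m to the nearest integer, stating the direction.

705 m east

Leg 1 (062°, 723 m): east 723 sin 62° = 638.37, north 723 cos 62° = 339.43
Leg 2 (028°, 3967 m): east 3967 sin 28° = 1862.39, north 3967 cos 28° = 3502.65
Leg 3 (253°, 2121 m): east 2121 sin 253° = -2028.32, north 2121 cos 253° = -620.12
Leg 4 (124°, 281 m): east 281 sin 124° = 232.96, north 281 cos 124° = -157.13
Net east component: 705.40 m.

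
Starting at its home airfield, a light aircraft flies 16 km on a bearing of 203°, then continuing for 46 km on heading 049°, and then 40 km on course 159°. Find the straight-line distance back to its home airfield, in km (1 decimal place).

Leg 1 (203°, 16 km): east 16 sin 203° = -6.25, north 16 cos 203° = -14.73
Leg 2 (049°, 46 km): east 46 sin 49° = 34.72, north 46 cos 49° = 30.18
Leg 3 (159°, 40 km): east 40 sin 159° = 14.33, north 40 cos 159° = -37.34
Net: 42.80 east, -21.89 north. Distance = √((42.80)² + (-21.89)²) = 48.074 km.

48.1 km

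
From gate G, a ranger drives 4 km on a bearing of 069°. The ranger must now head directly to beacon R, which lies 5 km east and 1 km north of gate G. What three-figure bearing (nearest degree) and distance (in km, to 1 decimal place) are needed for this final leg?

109°, 1.3 km

Leg 1 (069°, 4 km): east 4 sin 69° = 3.73, north 4 cos 69° = 1.43
Current position: (3.73, 1.43). Target: (5, 1). Remaining: Δeast = 1.27, Δnorth = -0.43.
Bearing = atan2(1.27, -0.43) mod 360° = 108.91°; distance = √((1.27)² + (-0.43)²) = 1.338 km.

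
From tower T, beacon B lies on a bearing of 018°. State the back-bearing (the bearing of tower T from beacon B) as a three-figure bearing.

198°

Back-bearing = 018° + 180° = 198°.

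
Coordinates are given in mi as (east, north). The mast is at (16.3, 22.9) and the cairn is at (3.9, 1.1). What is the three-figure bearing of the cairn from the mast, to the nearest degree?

Δeast = 3.9 − 16.3 = -12.40; Δnorth = 1.1 − 22.9 = -21.80.
Bearing = atan2(Δeast, Δnorth) mod 360° = 209.63° ≈ 210°.

210°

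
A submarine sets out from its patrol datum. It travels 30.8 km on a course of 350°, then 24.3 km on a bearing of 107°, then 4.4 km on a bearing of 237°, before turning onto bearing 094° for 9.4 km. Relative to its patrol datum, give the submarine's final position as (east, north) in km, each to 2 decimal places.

(23.58, 20.18)

Leg 1 (350°, 30.8 km): east 30.8 sin 350° = -5.35, north 30.8 cos 350° = 30.33
Leg 2 (107°, 24.3 km): east 24.3 sin 107° = 23.24, north 24.3 cos 107° = -7.10
Leg 3 (237°, 4.4 km): east 4.4 sin 237° = -3.69, north 4.4 cos 237° = -2.40
Leg 4 (094°, 9.4 km): east 9.4 sin 94° = 9.38, north 9.4 cos 94° = -0.66
Summing: 23.58 km east, 20.18 km north → (23.58, 20.18).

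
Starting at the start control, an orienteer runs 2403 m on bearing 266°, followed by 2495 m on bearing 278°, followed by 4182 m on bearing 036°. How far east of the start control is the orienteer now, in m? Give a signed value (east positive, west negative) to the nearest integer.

Leg 1 (266°, 2403 m): east 2403 sin 266° = -2397.15, north 2403 cos 266° = -167.62
Leg 2 (278°, 2495 m): east 2495 sin 278° = -2470.72, north 2495 cos 278° = 347.24
Leg 3 (036°, 4182 m): east 4182 sin 36° = 2458.12, north 4182 cos 36° = 3383.31
Net east component: -2409.75 m.

-2410 m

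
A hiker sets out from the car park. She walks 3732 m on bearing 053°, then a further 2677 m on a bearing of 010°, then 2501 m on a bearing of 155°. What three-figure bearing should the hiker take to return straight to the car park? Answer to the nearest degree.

240°

Leg 1 (053°, 3732 m): east 3732 sin 53° = 2980.51, north 3732 cos 53° = 2245.97
Leg 2 (010°, 2677 m): east 2677 sin 10° = 464.86, north 2677 cos 10° = 2636.33
Leg 3 (155°, 2501 m): east 2501 sin 155° = 1056.97, north 2501 cos 155° = -2266.68
Net displacement: 4502.33 east, 2615.63 north. Direction back to start is (-4502.33, -2615.63): bearing = atan2(-4502.33, -2615.63) mod 360° = 239.85° ≈ 240°.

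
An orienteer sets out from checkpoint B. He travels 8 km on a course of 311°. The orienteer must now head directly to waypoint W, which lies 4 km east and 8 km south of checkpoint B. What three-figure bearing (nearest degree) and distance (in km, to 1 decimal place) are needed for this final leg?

143°, 16.6 km

Leg 1 (311°, 8 km): east 8 sin 311° = -6.04, north 8 cos 311° = 5.25
Current position: (-6.04, 5.25). Target: (4, -8). Remaining: Δeast = 10.04, Δnorth = -13.25.
Bearing = atan2(10.04, -13.25) mod 360° = 142.85°; distance = √((10.04)² + (-13.25)²) = 16.622 km.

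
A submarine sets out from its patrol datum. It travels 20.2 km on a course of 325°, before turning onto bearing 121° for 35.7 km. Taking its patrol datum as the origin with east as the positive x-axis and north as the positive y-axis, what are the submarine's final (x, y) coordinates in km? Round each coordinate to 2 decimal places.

(19.01, -1.84)

Leg 1 (325°, 20.2 km): east 20.2 sin 325° = -11.59, north 20.2 cos 325° = 16.55
Leg 2 (121°, 35.7 km): east 35.7 sin 121° = 30.60, north 35.7 cos 121° = -18.39
Summing: 19.01 km east, -1.84 km north → (19.01, -1.84).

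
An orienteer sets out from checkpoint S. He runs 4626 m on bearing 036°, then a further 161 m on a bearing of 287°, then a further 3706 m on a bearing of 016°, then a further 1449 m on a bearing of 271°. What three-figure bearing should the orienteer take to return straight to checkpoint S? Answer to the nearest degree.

Leg 1 (036°, 4626 m): east 4626 sin 36° = 2719.09, north 4626 cos 36° = 3742.51
Leg 2 (287°, 161 m): east 161 sin 287° = -153.97, north 161 cos 287° = 47.07
Leg 3 (016°, 3706 m): east 3706 sin 16° = 1021.51, north 3706 cos 16° = 3562.44
Leg 4 (271°, 1449 m): east 1449 sin 271° = -1448.78, north 1449 cos 271° = 25.29
Net displacement: 2137.86 east, 7377.31 north. Direction back to start is (-2137.86, -7377.31): bearing = atan2(-2137.86, -7377.31) mod 360° = 196.16° ≈ 196°.

196°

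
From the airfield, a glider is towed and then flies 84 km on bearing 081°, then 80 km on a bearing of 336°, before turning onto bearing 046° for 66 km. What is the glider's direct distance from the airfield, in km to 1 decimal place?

Leg 1 (081°, 84 km): east 84 sin 81° = 82.97, north 84 cos 81° = 13.14
Leg 2 (336°, 80 km): east 80 sin 336° = -32.54, north 80 cos 336° = 73.08
Leg 3 (046°, 66 km): east 66 sin 46° = 47.48, north 66 cos 46° = 45.85
Net: 97.90 east, 132.07 north. Distance = √((97.90)² + (132.07)²) = 164.402 km.

164.4 km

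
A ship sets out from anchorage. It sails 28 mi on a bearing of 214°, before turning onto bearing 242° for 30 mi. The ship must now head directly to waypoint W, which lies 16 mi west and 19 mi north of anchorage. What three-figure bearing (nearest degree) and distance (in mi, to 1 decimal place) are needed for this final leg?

025°, 62.1 mi

Leg 1 (214°, 28 mi): east 28 sin 214° = -15.66, north 28 cos 214° = -23.21
Leg 2 (242°, 30 mi): east 30 sin 242° = -26.49, north 30 cos 242° = -14.08
Current position: (-42.15, -37.30). Target: (-16, 19). Remaining: Δeast = 26.15, Δnorth = 56.30.
Bearing = atan2(26.15, 56.30) mod 360° = 24.91°; distance = √((26.15)² + (56.30)²) = 62.072 mi.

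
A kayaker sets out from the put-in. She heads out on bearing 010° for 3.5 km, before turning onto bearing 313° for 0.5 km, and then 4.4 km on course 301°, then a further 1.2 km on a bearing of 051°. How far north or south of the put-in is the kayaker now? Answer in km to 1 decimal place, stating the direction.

6.8 km north

Leg 1 (010°, 3.5 km): east 3.5 sin 10° = 0.61, north 3.5 cos 10° = 3.45
Leg 2 (313°, 0.5 km): east 0.5 sin 313° = -0.37, north 0.5 cos 313° = 0.34
Leg 3 (301°, 4.4 km): east 4.4 sin 301° = -3.77, north 4.4 cos 301° = 2.27
Leg 4 (051°, 1.2 km): east 1.2 sin 51° = 0.93, north 1.2 cos 51° = 0.76
Net north component: 6.81 km.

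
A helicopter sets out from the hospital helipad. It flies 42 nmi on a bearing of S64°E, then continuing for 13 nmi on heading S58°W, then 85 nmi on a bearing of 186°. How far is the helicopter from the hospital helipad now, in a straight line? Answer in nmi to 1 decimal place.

Leg 1 (S64°E, 42 nmi): east 42 sin 116° = 37.75, north 42 cos 116° = -18.41
Leg 2 (S58°W, 13 nmi): east 13 sin 238° = -11.02, north 13 cos 238° = -6.89
Leg 3 (186°, 85 nmi): east 85 sin 186° = -8.88, north 85 cos 186° = -84.53
Net: 17.84 east, -109.83 north. Distance = √((17.84)² + (-109.83)²) = 111.274 nmi.

111.3 nmi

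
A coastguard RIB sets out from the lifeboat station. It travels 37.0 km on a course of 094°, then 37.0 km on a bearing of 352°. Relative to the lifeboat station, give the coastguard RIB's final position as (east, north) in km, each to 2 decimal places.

Leg 1 (094°, 37.0 km): east 37.0 sin 94° = 36.91, north 37.0 cos 94° = -2.58
Leg 2 (352°, 37.0 km): east 37.0 sin 352° = -5.15, north 37.0 cos 352° = 36.64
Summing: 31.76 km east, 34.06 km north → (31.76, 34.06).

(31.76, 34.06)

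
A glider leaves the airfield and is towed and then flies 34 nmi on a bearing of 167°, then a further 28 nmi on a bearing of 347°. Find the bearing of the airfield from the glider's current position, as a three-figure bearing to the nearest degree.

347°

Leg 1 (167°, 34 nmi): east 34 sin 167° = 7.65, north 34 cos 167° = -33.13
Leg 2 (347°, 28 nmi): east 28 sin 347° = -6.30, north 28 cos 347° = 27.28
Net displacement: 1.35 east, -5.85 north. Direction back to start is (-1.35, 5.85): bearing = atan2(-1.35, 5.85) mod 360° = 347.00° ≈ 347°.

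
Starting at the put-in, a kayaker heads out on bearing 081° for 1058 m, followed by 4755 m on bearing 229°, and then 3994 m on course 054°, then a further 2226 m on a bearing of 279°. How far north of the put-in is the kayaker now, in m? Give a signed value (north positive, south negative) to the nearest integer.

-258 m

Leg 1 (081°, 1058 m): east 1058 sin 81° = 1044.97, north 1058 cos 81° = 165.51
Leg 2 (229°, 4755 m): east 4755 sin 229° = -3588.64, north 4755 cos 229° = -3119.56
Leg 3 (054°, 3994 m): east 3994 sin 54° = 3231.21, north 3994 cos 54° = 2347.61
Leg 4 (279°, 2226 m): east 2226 sin 279° = -2198.59, north 2226 cos 279° = 348.22
Net north component: -258.22 m.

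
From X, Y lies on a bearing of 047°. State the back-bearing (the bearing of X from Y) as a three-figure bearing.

227°

Back-bearing = 047° + 180° = 227°.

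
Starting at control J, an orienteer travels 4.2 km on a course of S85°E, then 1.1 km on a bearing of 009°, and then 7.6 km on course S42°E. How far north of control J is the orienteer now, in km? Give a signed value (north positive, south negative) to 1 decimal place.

Leg 1 (S85°E, 4.2 km): east 4.2 sin 95° = 4.18, north 4.2 cos 95° = -0.37
Leg 2 (009°, 1.1 km): east 1.1 sin 9° = 0.17, north 1.1 cos 9° = 1.09
Leg 3 (S42°E, 7.6 km): east 7.6 sin 138° = 5.09, north 7.6 cos 138° = -5.65
Net north component: -4.93 km.

-4.9 km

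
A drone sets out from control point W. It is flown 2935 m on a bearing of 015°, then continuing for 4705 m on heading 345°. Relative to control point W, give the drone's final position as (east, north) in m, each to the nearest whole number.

Leg 1 (015°, 2935 m): east 2935 sin 15° = 759.63, north 2935 cos 15° = 2834.99
Leg 2 (345°, 4705 m): east 4705 sin 345° = -1217.74, north 4705 cos 345° = 4544.68
Summing: -458.11 m east, 7379.67 m north → (-458, 7380).

(-458, 7380)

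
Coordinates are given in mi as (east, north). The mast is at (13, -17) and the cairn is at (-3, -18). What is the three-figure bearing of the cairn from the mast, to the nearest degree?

266°

Δeast = -3 − 13 = -16.00; Δnorth = -18 − -17 = -1.00.
Bearing = atan2(Δeast, Δnorth) mod 360° = 266.42° ≈ 266°.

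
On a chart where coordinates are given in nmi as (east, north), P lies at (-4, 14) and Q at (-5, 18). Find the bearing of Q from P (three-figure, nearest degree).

346°

Δeast = -5 − -4 = -1.00; Δnorth = 18 − 14 = 4.00.
Bearing = atan2(Δeast, Δnorth) mod 360° = 345.96° ≈ 346°.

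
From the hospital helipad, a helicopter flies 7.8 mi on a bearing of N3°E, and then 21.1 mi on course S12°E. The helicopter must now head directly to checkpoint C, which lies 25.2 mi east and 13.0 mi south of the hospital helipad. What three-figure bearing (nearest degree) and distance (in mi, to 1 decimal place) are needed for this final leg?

Leg 1 (N3°E, 7.8 mi): east 7.8 sin 3° = 0.41, north 7.8 cos 3° = 7.79
Leg 2 (S12°E, 21.1 mi): east 21.1 sin 168° = 4.39, north 21.1 cos 168° = -20.64
Current position: (4.80, -12.85). Target: (25.2, -13.0). Remaining: Δeast = 20.40, Δnorth = -0.15.
Bearing = atan2(20.40, -0.15) mod 360° = 90.42°; distance = √((20.40)² + (-0.15)²) = 20.405 mi.

090°, 20.4 mi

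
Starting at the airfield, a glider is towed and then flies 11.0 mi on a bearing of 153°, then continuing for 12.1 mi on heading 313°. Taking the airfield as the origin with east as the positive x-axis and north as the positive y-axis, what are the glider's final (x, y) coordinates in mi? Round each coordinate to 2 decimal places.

Leg 1 (153°, 11.0 mi): east 11.0 sin 153° = 4.99, north 11.0 cos 153° = -9.80
Leg 2 (313°, 12.1 mi): east 12.1 sin 313° = -8.85, north 12.1 cos 313° = 8.25
Summing: -3.86 mi east, -1.55 mi north → (-3.86, -1.55).

(-3.86, -1.55)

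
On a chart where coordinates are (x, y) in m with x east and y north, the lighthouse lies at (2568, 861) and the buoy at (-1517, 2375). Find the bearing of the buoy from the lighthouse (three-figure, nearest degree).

290°

Δeast = -1517 − 2568 = -4085.00; Δnorth = 2375 − 861 = 1514.00.
Bearing = atan2(Δeast, Δnorth) mod 360° = 290.34° ≈ 290°.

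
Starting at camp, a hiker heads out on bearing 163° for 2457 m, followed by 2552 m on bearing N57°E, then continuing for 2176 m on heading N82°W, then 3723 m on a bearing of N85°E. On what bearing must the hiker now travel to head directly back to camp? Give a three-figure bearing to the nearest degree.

Leg 1 (163°, 2457 m): east 2457 sin 163° = 718.36, north 2457 cos 163° = -2349.64
Leg 2 (N57°E, 2552 m): east 2552 sin 57° = 2140.29, north 2552 cos 57° = 1389.92
Leg 3 (N82°W, 2176 m): east 2176 sin 278° = -2154.82, north 2176 cos 278° = 302.84
Leg 4 (N85°E, 3723 m): east 3723 sin 85° = 3708.83, north 3723 cos 85° = 324.48
Net displacement: 4412.65 east, -332.40 north. Direction back to start is (-4412.65, 332.40): bearing = atan2(-4412.65, 332.40) mod 360° = 274.31° ≈ 274°.

274°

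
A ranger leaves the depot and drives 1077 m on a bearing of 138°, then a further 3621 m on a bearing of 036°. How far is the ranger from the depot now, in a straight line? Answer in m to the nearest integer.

Leg 1 (138°, 1077 m): east 1077 sin 138° = 720.65, north 1077 cos 138° = -800.37
Leg 2 (036°, 3621 m): east 3621 sin 36° = 2128.37, north 3621 cos 36° = 2929.45
Net: 2849.02 east, 2129.08 north. Distance = √((2849.02)² + (2129.08)²) = 3556.675 m.

3557 m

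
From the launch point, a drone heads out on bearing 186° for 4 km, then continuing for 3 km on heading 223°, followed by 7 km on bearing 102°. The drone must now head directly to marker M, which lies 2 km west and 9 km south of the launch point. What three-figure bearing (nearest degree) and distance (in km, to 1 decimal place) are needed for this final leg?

258°, 6.5 km

Leg 1 (186°, 4 km): east 4 sin 186° = -0.42, north 4 cos 186° = -3.98
Leg 2 (223°, 3 km): east 3 sin 223° = -2.05, north 3 cos 223° = -2.19
Leg 3 (102°, 7 km): east 7 sin 102° = 6.85, north 7 cos 102° = -1.46
Current position: (4.38, -7.63). Target: (-2, -9). Remaining: Δeast = -6.38, Δnorth = -1.37.
Bearing = atan2(-6.38, -1.37) mod 360° = 257.86°; distance = √((-6.38)² + (-1.37)²) = 6.529 km.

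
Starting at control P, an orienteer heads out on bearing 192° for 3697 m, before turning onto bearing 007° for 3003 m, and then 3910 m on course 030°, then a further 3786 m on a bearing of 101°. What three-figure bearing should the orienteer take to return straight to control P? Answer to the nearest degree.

Leg 1 (192°, 3697 m): east 3697 sin 192° = -768.65, north 3697 cos 192° = -3616.21
Leg 2 (007°, 3003 m): east 3003 sin 7° = 365.97, north 3003 cos 7° = 2980.62
Leg 3 (030°, 3910 m): east 3910 sin 30° = 1955.00, north 3910 cos 30° = 3386.16
Leg 4 (101°, 3786 m): east 3786 sin 101° = 3716.44, north 3786 cos 101° = -722.40
Net displacement: 5268.76 east, 2028.16 north. Direction back to start is (-5268.76, -2028.16): bearing = atan2(-5268.76, -2028.16) mod 360° = 248.95° ≈ 249°.

249°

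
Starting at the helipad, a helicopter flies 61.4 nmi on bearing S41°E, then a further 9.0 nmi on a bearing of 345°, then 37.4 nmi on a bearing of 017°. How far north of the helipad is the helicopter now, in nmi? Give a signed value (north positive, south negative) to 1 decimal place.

-1.9 nmi

Leg 1 (S41°E, 61.4 nmi): east 61.4 sin 139° = 40.28, north 61.4 cos 139° = -46.34
Leg 2 (345°, 9.0 nmi): east 9.0 sin 345° = -2.33, north 9.0 cos 345° = 8.69
Leg 3 (017°, 37.4 nmi): east 37.4 sin 17° = 10.93, north 37.4 cos 17° = 35.77
Net north component: -1.88 nmi.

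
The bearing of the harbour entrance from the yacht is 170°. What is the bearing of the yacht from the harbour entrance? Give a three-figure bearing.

Back-bearing = 170° + 180° = 350°.

350°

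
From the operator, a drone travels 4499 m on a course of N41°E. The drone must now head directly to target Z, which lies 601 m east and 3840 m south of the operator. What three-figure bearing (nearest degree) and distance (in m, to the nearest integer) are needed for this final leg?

198°, 7608 m

Leg 1 (N41°E, 4499 m): east 4499 sin 41° = 2951.61, north 4499 cos 41° = 3395.44
Current position: (2951.61, 3395.44). Target: (601, -3840). Remaining: Δeast = -2350.61, Δnorth = -7235.44.
Bearing = atan2(-2350.61, -7235.44) mod 360° = 198.00°; distance = √((-2350.61)² + (-7235.44)²) = 7607.689 m.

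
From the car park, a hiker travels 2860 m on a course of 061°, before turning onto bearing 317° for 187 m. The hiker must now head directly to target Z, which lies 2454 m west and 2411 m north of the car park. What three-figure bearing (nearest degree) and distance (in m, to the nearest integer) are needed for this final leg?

280°, 4909 m

Leg 1 (061°, 2860 m): east 2860 sin 61° = 2501.41, north 2860 cos 61° = 1386.56
Leg 2 (317°, 187 m): east 187 sin 317° = -127.53, north 187 cos 317° = 136.76
Current position: (2373.88, 1523.32). Target: (-2454, 2411). Remaining: Δeast = -4827.88, Δnorth = 887.68.
Bearing = atan2(-4827.88, 887.68) mod 360° = 280.42°; distance = √((-4827.88)² + (887.68)²) = 4908.807 m.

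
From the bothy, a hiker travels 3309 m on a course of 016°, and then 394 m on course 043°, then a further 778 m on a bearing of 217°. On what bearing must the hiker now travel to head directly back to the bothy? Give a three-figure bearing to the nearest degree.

Leg 1 (016°, 3309 m): east 3309 sin 16° = 912.08, north 3309 cos 16° = 3180.81
Leg 2 (043°, 394 m): east 394 sin 43° = 268.71, north 394 cos 43° = 288.15
Leg 3 (217°, 778 m): east 778 sin 217° = -468.21, north 778 cos 217° = -621.34
Net displacement: 712.58 east, 2847.63 north. Direction back to start is (-712.58, -2847.63): bearing = atan2(-712.58, -2847.63) mod 360° = 194.05° ≈ 194°.

194°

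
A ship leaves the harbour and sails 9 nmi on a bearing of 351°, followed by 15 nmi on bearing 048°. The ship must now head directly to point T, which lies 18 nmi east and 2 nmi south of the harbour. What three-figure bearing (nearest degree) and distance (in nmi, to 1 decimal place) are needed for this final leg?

158°, 22.5 nmi

Leg 1 (351°, 9 nmi): east 9 sin 351° = -1.41, north 9 cos 351° = 8.89
Leg 2 (048°, 15 nmi): east 15 sin 48° = 11.15, north 15 cos 48° = 10.04
Current position: (9.74, 18.93). Target: (18, -2). Remaining: Δeast = 8.26, Δnorth = -20.93.
Bearing = atan2(8.26, -20.93) mod 360° = 158.46°; distance = √((8.26)² + (-20.93)²) = 22.498 nmi.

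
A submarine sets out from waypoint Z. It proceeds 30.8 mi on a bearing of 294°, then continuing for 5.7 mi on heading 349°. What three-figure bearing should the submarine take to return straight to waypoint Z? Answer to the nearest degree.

122°

Leg 1 (294°, 30.8 mi): east 30.8 sin 294° = -28.14, north 30.8 cos 294° = 12.53
Leg 2 (349°, 5.7 mi): east 5.7 sin 349° = -1.09, north 5.7 cos 349° = 5.60
Net displacement: -29.22 east, 18.12 north. Direction back to start is (29.22, -18.12): bearing = atan2(29.22, -18.12) mod 360° = 121.80° ≈ 122°.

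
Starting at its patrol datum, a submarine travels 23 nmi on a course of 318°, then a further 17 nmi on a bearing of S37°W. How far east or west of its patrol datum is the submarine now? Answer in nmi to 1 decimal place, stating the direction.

25.6 nmi west

Leg 1 (318°, 23 nmi): east 23 sin 318° = -15.39, north 23 cos 318° = 17.09
Leg 2 (S37°W, 17 nmi): east 17 sin 217° = -10.23, north 17 cos 217° = -13.58
Net east component: -25.62 nmi.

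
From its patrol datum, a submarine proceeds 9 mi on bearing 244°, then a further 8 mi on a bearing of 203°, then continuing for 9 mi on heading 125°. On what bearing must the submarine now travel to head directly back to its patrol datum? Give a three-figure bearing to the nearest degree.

013°

Leg 1 (244°, 9 mi): east 9 sin 244° = -8.09, north 9 cos 244° = -3.95
Leg 2 (203°, 8 mi): east 8 sin 203° = -3.13, north 8 cos 203° = -7.36
Leg 3 (125°, 9 mi): east 9 sin 125° = 7.37, north 9 cos 125° = -5.16
Net displacement: -3.84 east, -16.47 north. Direction back to start is (3.84, 16.47): bearing = atan2(3.84, 16.47) mod 360° = 13.13° ≈ 013°.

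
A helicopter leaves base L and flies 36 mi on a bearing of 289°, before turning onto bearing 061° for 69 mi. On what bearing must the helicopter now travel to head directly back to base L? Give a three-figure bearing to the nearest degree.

210°

Leg 1 (289°, 36 mi): east 36 sin 289° = -34.04, north 36 cos 289° = 11.72
Leg 2 (061°, 69 mi): east 69 sin 61° = 60.35, north 69 cos 61° = 33.45
Net displacement: 26.31 east, 45.17 north. Direction back to start is (-26.31, -45.17): bearing = atan2(-26.31, -45.17) mod 360° = 210.22° ≈ 210°.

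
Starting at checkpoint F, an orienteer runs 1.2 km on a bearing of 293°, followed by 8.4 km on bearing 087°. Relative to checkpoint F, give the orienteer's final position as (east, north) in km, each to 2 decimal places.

(7.28, 0.91)

Leg 1 (293°, 1.2 km): east 1.2 sin 293° = -1.10, north 1.2 cos 293° = 0.47
Leg 2 (087°, 8.4 km): east 8.4 sin 87° = 8.39, north 8.4 cos 87° = 0.44
Summing: 7.28 km east, 0.91 km north → (7.28, 0.91).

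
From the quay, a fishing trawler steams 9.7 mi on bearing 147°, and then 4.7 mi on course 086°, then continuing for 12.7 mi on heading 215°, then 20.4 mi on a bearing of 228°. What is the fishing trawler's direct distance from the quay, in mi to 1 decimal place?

Leg 1 (147°, 9.7 mi): east 9.7 sin 147° = 5.28, north 9.7 cos 147° = -8.14
Leg 2 (086°, 4.7 mi): east 4.7 sin 86° = 4.69, north 4.7 cos 86° = 0.33
Leg 3 (215°, 12.7 mi): east 12.7 sin 215° = -7.28, north 12.7 cos 215° = -10.40
Leg 4 (228°, 20.4 mi): east 20.4 sin 228° = -15.16, north 20.4 cos 228° = -13.65
Net: -12.47 east, -31.86 north. Distance = √((-12.47)² + (-31.86)²) = 34.215 mi.

34.2 mi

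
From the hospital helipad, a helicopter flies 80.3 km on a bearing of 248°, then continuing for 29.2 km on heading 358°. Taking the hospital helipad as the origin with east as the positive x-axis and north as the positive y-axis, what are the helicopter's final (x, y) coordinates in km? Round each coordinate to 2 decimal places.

Leg 1 (248°, 80.3 km): east 80.3 sin 248° = -74.45, north 80.3 cos 248° = -30.08
Leg 2 (358°, 29.2 km): east 29.2 sin 358° = -1.02, north 29.2 cos 358° = 29.18
Summing: -75.47 km east, -0.90 km north → (-75.47, -0.90).

(-75.47, -0.90)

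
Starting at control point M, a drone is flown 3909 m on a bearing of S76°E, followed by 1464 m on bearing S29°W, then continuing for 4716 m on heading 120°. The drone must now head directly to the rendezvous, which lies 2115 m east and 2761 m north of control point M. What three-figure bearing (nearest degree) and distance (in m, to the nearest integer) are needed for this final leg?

325°, 8915 m

Leg 1 (S76°E, 3909 m): east 3909 sin 104° = 3792.89, north 3909 cos 104° = -945.67
Leg 2 (S29°W, 1464 m): east 1464 sin 209° = -709.76, north 1464 cos 209° = -1280.44
Leg 3 (120°, 4716 m): east 4716 sin 120° = 4084.18, north 4716 cos 120° = -2358.00
Current position: (7167.30, -4584.12). Target: (2115, 2761). Remaining: Δeast = -5052.30, Δnorth = 7345.12.
Bearing = atan2(-5052.30, 7345.12) mod 360° = 325.48°; distance = √((-5052.30)² + (7345.12)²) = 8914.958 m.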